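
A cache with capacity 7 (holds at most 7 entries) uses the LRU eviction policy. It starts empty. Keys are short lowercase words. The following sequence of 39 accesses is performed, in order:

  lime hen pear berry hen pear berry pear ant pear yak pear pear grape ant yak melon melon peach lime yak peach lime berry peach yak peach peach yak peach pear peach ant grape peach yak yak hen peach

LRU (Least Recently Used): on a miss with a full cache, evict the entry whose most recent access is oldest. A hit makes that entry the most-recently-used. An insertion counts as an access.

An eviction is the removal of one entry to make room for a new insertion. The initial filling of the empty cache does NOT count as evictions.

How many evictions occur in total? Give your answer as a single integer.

LRU simulation (capacity=7):
  1. access lime: MISS. Cache (LRU->MRU): [lime]
  2. access hen: MISS. Cache (LRU->MRU): [lime hen]
  3. access pear: MISS. Cache (LRU->MRU): [lime hen pear]
  4. access berry: MISS. Cache (LRU->MRU): [lime hen pear berry]
  5. access hen: HIT. Cache (LRU->MRU): [lime pear berry hen]
  6. access pear: HIT. Cache (LRU->MRU): [lime berry hen pear]
  7. access berry: HIT. Cache (LRU->MRU): [lime hen pear berry]
  8. access pear: HIT. Cache (LRU->MRU): [lime hen berry pear]
  9. access ant: MISS. Cache (LRU->MRU): [lime hen berry pear ant]
  10. access pear: HIT. Cache (LRU->MRU): [lime hen berry ant pear]
  11. access yak: MISS. Cache (LRU->MRU): [lime hen berry ant pear yak]
  12. access pear: HIT. Cache (LRU->MRU): [lime hen berry ant yak pear]
  13. access pear: HIT. Cache (LRU->MRU): [lime hen berry ant yak pear]
  14. access grape: MISS. Cache (LRU->MRU): [lime hen berry ant yak pear grape]
  15. access ant: HIT. Cache (LRU->MRU): [lime hen berry yak pear grape ant]
  16. access yak: HIT. Cache (LRU->MRU): [lime hen berry pear grape ant yak]
  17. access melon: MISS, evict lime. Cache (LRU->MRU): [hen berry pear grape ant yak melon]
  18. access melon: HIT. Cache (LRU->MRU): [hen berry pear grape ant yak melon]
  19. access peach: MISS, evict hen. Cache (LRU->MRU): [berry pear grape ant yak melon peach]
  20. access lime: MISS, evict berry. Cache (LRU->MRU): [pear grape ant yak melon peach lime]
  21. access yak: HIT. Cache (LRU->MRU): [pear grape ant melon peach lime yak]
  22. access peach: HIT. Cache (LRU->MRU): [pear grape ant melon lime yak peach]
  23. access lime: HIT. Cache (LRU->MRU): [pear grape ant melon yak peach lime]
  24. access berry: MISS, evict pear. Cache (LRU->MRU): [grape ant melon yak peach lime berry]
  25. access peach: HIT. Cache (LRU->MRU): [grape ant melon yak lime berry peach]
  26. access yak: HIT. Cache (LRU->MRU): [grape ant melon lime berry peach yak]
  27. access peach: HIT. Cache (LRU->MRU): [grape ant melon lime berry yak peach]
  28. access peach: HIT. Cache (LRU->MRU): [grape ant melon lime berry yak peach]
  29. access yak: HIT. Cache (LRU->MRU): [grape ant melon lime berry peach yak]
  30. access peach: HIT. Cache (LRU->MRU): [grape ant melon lime berry yak peach]
  31. access pear: MISS, evict grape. Cache (LRU->MRU): [ant melon lime berry yak peach pear]
  32. access peach: HIT. Cache (LRU->MRU): [ant melon lime berry yak pear peach]
  33. access ant: HIT. Cache (LRU->MRU): [melon lime berry yak pear peach ant]
  34. access grape: MISS, evict melon. Cache (LRU->MRU): [lime berry yak pear peach ant grape]
  35. access peach: HIT. Cache (LRU->MRU): [lime berry yak pear ant grape peach]
  36. access yak: HIT. Cache (LRU->MRU): [lime berry pear ant grape peach yak]
  37. access yak: HIT. Cache (LRU->MRU): [lime berry pear ant grape peach yak]
  38. access hen: MISS, evict lime. Cache (LRU->MRU): [berry pear ant grape peach yak hen]
  39. access peach: HIT. Cache (LRU->MRU): [berry pear ant grape yak hen peach]
Total: 25 hits, 14 misses, 7 evictions

Answer: 7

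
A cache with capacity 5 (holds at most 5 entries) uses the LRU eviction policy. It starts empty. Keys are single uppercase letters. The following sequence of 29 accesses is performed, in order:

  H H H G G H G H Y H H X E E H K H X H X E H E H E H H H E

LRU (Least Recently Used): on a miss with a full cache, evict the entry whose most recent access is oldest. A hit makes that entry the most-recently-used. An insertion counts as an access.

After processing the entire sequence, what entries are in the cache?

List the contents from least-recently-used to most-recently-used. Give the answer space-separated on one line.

LRU simulation (capacity=5):
  1. access H: MISS. Cache (LRU->MRU): [H]
  2. access H: HIT. Cache (LRU->MRU): [H]
  3. access H: HIT. Cache (LRU->MRU): [H]
  4. access G: MISS. Cache (LRU->MRU): [H G]
  5. access G: HIT. Cache (LRU->MRU): [H G]
  6. access H: HIT. Cache (LRU->MRU): [G H]
  7. access G: HIT. Cache (LRU->MRU): [H G]
  8. access H: HIT. Cache (LRU->MRU): [G H]
  9. access Y: MISS. Cache (LRU->MRU): [G H Y]
  10. access H: HIT. Cache (LRU->MRU): [G Y H]
  11. access H: HIT. Cache (LRU->MRU): [G Y H]
  12. access X: MISS. Cache (LRU->MRU): [G Y H X]
  13. access E: MISS. Cache (LRU->MRU): [G Y H X E]
  14. access E: HIT. Cache (LRU->MRU): [G Y H X E]
  15. access H: HIT. Cache (LRU->MRU): [G Y X E H]
  16. access K: MISS, evict G. Cache (LRU->MRU): [Y X E H K]
  17. access H: HIT. Cache (LRU->MRU): [Y X E K H]
  18. access X: HIT. Cache (LRU->MRU): [Y E K H X]
  19. access H: HIT. Cache (LRU->MRU): [Y E K X H]
  20. access X: HIT. Cache (LRU->MRU): [Y E K H X]
  21. access E: HIT. Cache (LRU->MRU): [Y K H X E]
  22. access H: HIT. Cache (LRU->MRU): [Y K X E H]
  23. access E: HIT. Cache (LRU->MRU): [Y K X H E]
  24. access H: HIT. Cache (LRU->MRU): [Y K X E H]
  25. access E: HIT. Cache (LRU->MRU): [Y K X H E]
  26. access H: HIT. Cache (LRU->MRU): [Y K X E H]
  27. access H: HIT. Cache (LRU->MRU): [Y K X E H]
  28. access H: HIT. Cache (LRU->MRU): [Y K X E H]
  29. access E: HIT. Cache (LRU->MRU): [Y K X H E]
Total: 23 hits, 6 misses, 1 evictions

Answer: Y K X H E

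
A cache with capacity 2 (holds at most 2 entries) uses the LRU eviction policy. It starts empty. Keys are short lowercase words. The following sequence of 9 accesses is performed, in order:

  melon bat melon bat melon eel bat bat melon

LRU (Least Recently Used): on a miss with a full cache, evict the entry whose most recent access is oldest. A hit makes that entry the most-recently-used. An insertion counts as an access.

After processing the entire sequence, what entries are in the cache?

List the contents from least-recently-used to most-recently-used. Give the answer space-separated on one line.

LRU simulation (capacity=2):
  1. access melon: MISS. Cache (LRU->MRU): [melon]
  2. access bat: MISS. Cache (LRU->MRU): [melon bat]
  3. access melon: HIT. Cache (LRU->MRU): [bat melon]
  4. access bat: HIT. Cache (LRU->MRU): [melon bat]
  5. access melon: HIT. Cache (LRU->MRU): [bat melon]
  6. access eel: MISS, evict bat. Cache (LRU->MRU): [melon eel]
  7. access bat: MISS, evict melon. Cache (LRU->MRU): [eel bat]
  8. access bat: HIT. Cache (LRU->MRU): [eel bat]
  9. access melon: MISS, evict eel. Cache (LRU->MRU): [bat melon]
Total: 4 hits, 5 misses, 3 evictions

Answer: bat melon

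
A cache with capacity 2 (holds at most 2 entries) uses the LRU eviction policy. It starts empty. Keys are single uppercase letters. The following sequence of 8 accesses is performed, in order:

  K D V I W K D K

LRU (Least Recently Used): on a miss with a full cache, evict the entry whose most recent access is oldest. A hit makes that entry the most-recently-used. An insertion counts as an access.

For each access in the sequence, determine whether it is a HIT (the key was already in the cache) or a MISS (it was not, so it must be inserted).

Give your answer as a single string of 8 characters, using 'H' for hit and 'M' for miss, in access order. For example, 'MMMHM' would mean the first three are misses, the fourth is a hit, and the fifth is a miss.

LRU simulation (capacity=2):
  1. access K: MISS. Cache (LRU->MRU): [K]
  2. access D: MISS. Cache (LRU->MRU): [K D]
  3. access V: MISS, evict K. Cache (LRU->MRU): [D V]
  4. access I: MISS, evict D. Cache (LRU->MRU): [V I]
  5. access W: MISS, evict V. Cache (LRU->MRU): [I W]
  6. access K: MISS, evict I. Cache (LRU->MRU): [W K]
  7. access D: MISS, evict W. Cache (LRU->MRU): [K D]
  8. access K: HIT. Cache (LRU->MRU): [D K]
Total: 1 hits, 7 misses, 5 evictions

Answer: MMMMMMMH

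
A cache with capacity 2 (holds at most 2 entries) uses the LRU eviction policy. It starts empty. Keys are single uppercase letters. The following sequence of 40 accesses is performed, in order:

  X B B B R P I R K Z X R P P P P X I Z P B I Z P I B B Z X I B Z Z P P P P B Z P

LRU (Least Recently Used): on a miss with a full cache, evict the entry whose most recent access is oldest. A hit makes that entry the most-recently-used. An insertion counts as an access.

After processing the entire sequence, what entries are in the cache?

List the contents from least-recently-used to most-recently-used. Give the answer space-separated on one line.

LRU simulation (capacity=2):
  1. access X: MISS. Cache (LRU->MRU): [X]
  2. access B: MISS. Cache (LRU->MRU): [X B]
  3. access B: HIT. Cache (LRU->MRU): [X B]
  4. access B: HIT. Cache (LRU->MRU): [X B]
  5. access R: MISS, evict X. Cache (LRU->MRU): [B R]
  6. access P: MISS, evict B. Cache (LRU->MRU): [R P]
  7. access I: MISS, evict R. Cache (LRU->MRU): [P I]
  8. access R: MISS, evict P. Cache (LRU->MRU): [I R]
  9. access K: MISS, evict I. Cache (LRU->MRU): [R K]
  10. access Z: MISS, evict R. Cache (LRU->MRU): [K Z]
  11. access X: MISS, evict K. Cache (LRU->MRU): [Z X]
  12. access R: MISS, evict Z. Cache (LRU->MRU): [X R]
  13. access P: MISS, evict X. Cache (LRU->MRU): [R P]
  14. access P: HIT. Cache (LRU->MRU): [R P]
  15. access P: HIT. Cache (LRU->MRU): [R P]
  16. access P: HIT. Cache (LRU->MRU): [R P]
  17. access X: MISS, evict R. Cache (LRU->MRU): [P X]
  18. access I: MISS, evict P. Cache (LRU->MRU): [X I]
  19. access Z: MISS, evict X. Cache (LRU->MRU): [I Z]
  20. access P: MISS, evict I. Cache (LRU->MRU): [Z P]
  21. access B: MISS, evict Z. Cache (LRU->MRU): [P B]
  22. access I: MISS, evict P. Cache (LRU->MRU): [B I]
  23. access Z: MISS, evict B. Cache (LRU->MRU): [I Z]
  24. access P: MISS, evict I. Cache (LRU->MRU): [Z P]
  25. access I: MISS, evict Z. Cache (LRU->MRU): [P I]
  26. access B: MISS, evict P. Cache (LRU->MRU): [I B]
  27. access B: HIT. Cache (LRU->MRU): [I B]
  28. access Z: MISS, evict I. Cache (LRU->MRU): [B Z]
  29. access X: MISS, evict B. Cache (LRU->MRU): [Z X]
  30. access I: MISS, evict Z. Cache (LRU->MRU): [X I]
  31. access B: MISS, evict X. Cache (LRU->MRU): [I B]
  32. access Z: MISS, evict I. Cache (LRU->MRU): [B Z]
  33. access Z: HIT. Cache (LRU->MRU): [B Z]
  34. access P: MISS, evict B. Cache (LRU->MRU): [Z P]
  35. access P: HIT. Cache (LRU->MRU): [Z P]
  36. access P: HIT. Cache (LRU->MRU): [Z P]
  37. access P: HIT. Cache (LRU->MRU): [Z P]
  38. access B: MISS, evict Z. Cache (LRU->MRU): [P B]
  39. access Z: MISS, evict P. Cache (LRU->MRU): [B Z]
  40. access P: MISS, evict B. Cache (LRU->MRU): [Z P]
Total: 10 hits, 30 misses, 28 evictions

Answer: Z P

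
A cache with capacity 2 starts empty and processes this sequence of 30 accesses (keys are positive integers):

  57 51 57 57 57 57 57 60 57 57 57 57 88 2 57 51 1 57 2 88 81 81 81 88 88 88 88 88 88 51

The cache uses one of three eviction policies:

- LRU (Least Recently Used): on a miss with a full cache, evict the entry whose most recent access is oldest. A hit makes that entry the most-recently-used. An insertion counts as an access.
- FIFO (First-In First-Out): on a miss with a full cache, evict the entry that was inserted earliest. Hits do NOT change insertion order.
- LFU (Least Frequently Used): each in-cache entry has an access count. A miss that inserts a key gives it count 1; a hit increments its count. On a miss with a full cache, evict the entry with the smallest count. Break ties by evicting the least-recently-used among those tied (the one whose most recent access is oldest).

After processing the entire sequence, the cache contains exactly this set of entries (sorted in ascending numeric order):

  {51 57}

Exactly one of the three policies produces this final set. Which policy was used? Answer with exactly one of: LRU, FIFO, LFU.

Simulating under each policy and comparing final sets:
  LRU: final set = {51 88} -> differs
  FIFO: final set = {51 81} -> differs
  LFU: final set = {51 57} -> MATCHES target
Only LFU produces the target set.

Answer: LFU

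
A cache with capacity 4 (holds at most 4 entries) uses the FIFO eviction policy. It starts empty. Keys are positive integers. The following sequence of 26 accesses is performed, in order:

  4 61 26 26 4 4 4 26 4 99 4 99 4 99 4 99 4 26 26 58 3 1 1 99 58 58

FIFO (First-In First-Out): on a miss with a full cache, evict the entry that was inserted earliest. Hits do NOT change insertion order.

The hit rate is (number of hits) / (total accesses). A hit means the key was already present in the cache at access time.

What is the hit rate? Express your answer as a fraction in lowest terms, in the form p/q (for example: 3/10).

Answer: 19/26

Derivation:
FIFO simulation (capacity=4):
  1. access 4: MISS. Cache (old->new): [4]
  2. access 61: MISS. Cache (old->new): [4 61]
  3. access 26: MISS. Cache (old->new): [4 61 26]
  4. access 26: HIT. Cache (old->new): [4 61 26]
  5. access 4: HIT. Cache (old->new): [4 61 26]
  6. access 4: HIT. Cache (old->new): [4 61 26]
  7. access 4: HIT. Cache (old->new): [4 61 26]
  8. access 26: HIT. Cache (old->new): [4 61 26]
  9. access 4: HIT. Cache (old->new): [4 61 26]
  10. access 99: MISS. Cache (old->new): [4 61 26 99]
  11. access 4: HIT. Cache (old->new): [4 61 26 99]
  12. access 99: HIT. Cache (old->new): [4 61 26 99]
  13. access 4: HIT. Cache (old->new): [4 61 26 99]
  14. access 99: HIT. Cache (old->new): [4 61 26 99]
  15. access 4: HIT. Cache (old->new): [4 61 26 99]
  16. access 99: HIT. Cache (old->new): [4 61 26 99]
  17. access 4: HIT. Cache (old->new): [4 61 26 99]
  18. access 26: HIT. Cache (old->new): [4 61 26 99]
  19. access 26: HIT. Cache (old->new): [4 61 26 99]
  20. access 58: MISS, evict 4. Cache (old->new): [61 26 99 58]
  21. access 3: MISS, evict 61. Cache (old->new): [26 99 58 3]
  22. access 1: MISS, evict 26. Cache (old->new): [99 58 3 1]
  23. access 1: HIT. Cache (old->new): [99 58 3 1]
  24. access 99: HIT. Cache (old->new): [99 58 3 1]
  25. access 58: HIT. Cache (old->new): [99 58 3 1]
  26. access 58: HIT. Cache (old->new): [99 58 3 1]
Total: 19 hits, 7 misses, 3 evictions

Hit rate = 19/26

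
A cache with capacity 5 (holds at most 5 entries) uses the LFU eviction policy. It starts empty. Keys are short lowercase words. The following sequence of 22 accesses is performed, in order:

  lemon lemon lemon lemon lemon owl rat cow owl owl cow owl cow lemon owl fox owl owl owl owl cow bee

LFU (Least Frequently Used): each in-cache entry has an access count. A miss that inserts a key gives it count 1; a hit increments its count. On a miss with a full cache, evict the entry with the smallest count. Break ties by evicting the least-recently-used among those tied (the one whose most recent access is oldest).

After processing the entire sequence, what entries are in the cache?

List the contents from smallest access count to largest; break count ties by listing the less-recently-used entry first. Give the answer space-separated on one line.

Answer: fox bee cow lemon owl

Derivation:
LFU simulation (capacity=5):
  1. access lemon: MISS. Cache: [lemon(c=1)]
  2. access lemon: HIT, count now 2. Cache: [lemon(c=2)]
  3. access lemon: HIT, count now 3. Cache: [lemon(c=3)]
  4. access lemon: HIT, count now 4. Cache: [lemon(c=4)]
  5. access lemon: HIT, count now 5. Cache: [lemon(c=5)]
  6. access owl: MISS. Cache: [owl(c=1) lemon(c=5)]
  7. access rat: MISS. Cache: [owl(c=1) rat(c=1) lemon(c=5)]
  8. access cow: MISS. Cache: [owl(c=1) rat(c=1) cow(c=1) lemon(c=5)]
  9. access owl: HIT, count now 2. Cache: [rat(c=1) cow(c=1) owl(c=2) lemon(c=5)]
  10. access owl: HIT, count now 3. Cache: [rat(c=1) cow(c=1) owl(c=3) lemon(c=5)]
  11. access cow: HIT, count now 2. Cache: [rat(c=1) cow(c=2) owl(c=3) lemon(c=5)]
  12. access owl: HIT, count now 4. Cache: [rat(c=1) cow(c=2) owl(c=4) lemon(c=5)]
  13. access cow: HIT, count now 3. Cache: [rat(c=1) cow(c=3) owl(c=4) lemon(c=5)]
  14. access lemon: HIT, count now 6. Cache: [rat(c=1) cow(c=3) owl(c=4) lemon(c=6)]
  15. access owl: HIT, count now 5. Cache: [rat(c=1) cow(c=3) owl(c=5) lemon(c=6)]
  16. access fox: MISS. Cache: [rat(c=1) fox(c=1) cow(c=3) owl(c=5) lemon(c=6)]
  17. access owl: HIT, count now 6. Cache: [rat(c=1) fox(c=1) cow(c=3) lemon(c=6) owl(c=6)]
  18. access owl: HIT, count now 7. Cache: [rat(c=1) fox(c=1) cow(c=3) lemon(c=6) owl(c=7)]
  19. access owl: HIT, count now 8. Cache: [rat(c=1) fox(c=1) cow(c=3) lemon(c=6) owl(c=8)]
  20. access owl: HIT, count now 9. Cache: [rat(c=1) fox(c=1) cow(c=3) lemon(c=6) owl(c=9)]
  21. access cow: HIT, count now 4. Cache: [rat(c=1) fox(c=1) cow(c=4) lemon(c=6) owl(c=9)]
  22. access bee: MISS, evict rat(c=1). Cache: [fox(c=1) bee(c=1) cow(c=4) lemon(c=6) owl(c=9)]
Total: 16 hits, 6 misses, 1 evictions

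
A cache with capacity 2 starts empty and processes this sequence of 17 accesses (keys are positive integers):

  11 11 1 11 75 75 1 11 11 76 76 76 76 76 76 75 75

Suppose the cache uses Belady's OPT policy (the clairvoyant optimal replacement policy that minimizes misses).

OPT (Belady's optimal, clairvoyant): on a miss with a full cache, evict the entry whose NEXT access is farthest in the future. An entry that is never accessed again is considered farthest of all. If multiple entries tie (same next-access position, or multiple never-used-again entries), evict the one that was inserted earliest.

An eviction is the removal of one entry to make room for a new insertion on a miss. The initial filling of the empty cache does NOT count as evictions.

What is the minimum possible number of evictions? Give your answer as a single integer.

OPT (Belady) simulation (capacity=2):
  1. access 11: MISS. Cache: [11]
  2. access 11: HIT. Next use of 11: step 4. Cache: [11]
  3. access 1: MISS. Cache: [11 1]
  4. access 11: HIT. Next use of 11: step 8. Cache: [11 1]
  5. access 75: MISS, evict 11 (next use: step 8). Cache: [1 75]
  6. access 75: HIT. Next use of 75: step 16. Cache: [1 75]
  7. access 1: HIT. Next use of 1: never. Cache: [1 75]
  8. access 11: MISS, evict 1 (next use: never). Cache: [75 11]
  9. access 11: HIT. Next use of 11: never. Cache: [75 11]
  10. access 76: MISS, evict 11 (next use: never). Cache: [75 76]
  11. access 76: HIT. Next use of 76: step 12. Cache: [75 76]
  12. access 76: HIT. Next use of 76: step 13. Cache: [75 76]
  13. access 76: HIT. Next use of 76: step 14. Cache: [75 76]
  14. access 76: HIT. Next use of 76: step 15. Cache: [75 76]
  15. access 76: HIT. Next use of 76: never. Cache: [75 76]
  16. access 75: HIT. Next use of 75: step 17. Cache: [75 76]
  17. access 75: HIT. Next use of 75: never. Cache: [75 76]
Total: 12 hits, 5 misses, 3 evictions

Answer: 3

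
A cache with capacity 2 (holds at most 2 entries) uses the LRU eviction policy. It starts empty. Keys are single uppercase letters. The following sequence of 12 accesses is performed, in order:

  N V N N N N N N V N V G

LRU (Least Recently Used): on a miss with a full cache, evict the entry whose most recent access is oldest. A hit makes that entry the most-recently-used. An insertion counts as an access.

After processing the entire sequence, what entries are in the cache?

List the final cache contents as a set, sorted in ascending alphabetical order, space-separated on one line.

LRU simulation (capacity=2):
  1. access N: MISS. Cache (LRU->MRU): [N]
  2. access V: MISS. Cache (LRU->MRU): [N V]
  3. access N: HIT. Cache (LRU->MRU): [V N]
  4. access N: HIT. Cache (LRU->MRU): [V N]
  5. access N: HIT. Cache (LRU->MRU): [V N]
  6. access N: HIT. Cache (LRU->MRU): [V N]
  7. access N: HIT. Cache (LRU->MRU): [V N]
  8. access N: HIT. Cache (LRU->MRU): [V N]
  9. access V: HIT. Cache (LRU->MRU): [N V]
  10. access N: HIT. Cache (LRU->MRU): [V N]
  11. access V: HIT. Cache (LRU->MRU): [N V]
  12. access G: MISS, evict N. Cache (LRU->MRU): [V G]
Total: 9 hits, 3 misses, 1 evictions

Answer: G V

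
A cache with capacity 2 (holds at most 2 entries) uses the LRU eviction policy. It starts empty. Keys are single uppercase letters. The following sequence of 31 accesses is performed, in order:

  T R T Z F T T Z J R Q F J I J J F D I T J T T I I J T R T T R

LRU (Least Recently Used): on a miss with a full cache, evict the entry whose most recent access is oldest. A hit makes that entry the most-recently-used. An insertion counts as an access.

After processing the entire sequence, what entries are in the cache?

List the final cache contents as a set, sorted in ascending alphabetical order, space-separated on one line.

Answer: R T

Derivation:
LRU simulation (capacity=2):
  1. access T: MISS. Cache (LRU->MRU): [T]
  2. access R: MISS. Cache (LRU->MRU): [T R]
  3. access T: HIT. Cache (LRU->MRU): [R T]
  4. access Z: MISS, evict R. Cache (LRU->MRU): [T Z]
  5. access F: MISS, evict T. Cache (LRU->MRU): [Z F]
  6. access T: MISS, evict Z. Cache (LRU->MRU): [F T]
  7. access T: HIT. Cache (LRU->MRU): [F T]
  8. access Z: MISS, evict F. Cache (LRU->MRU): [T Z]
  9. access J: MISS, evict T. Cache (LRU->MRU): [Z J]
  10. access R: MISS, evict Z. Cache (LRU->MRU): [J R]
  11. access Q: MISS, evict J. Cache (LRU->MRU): [R Q]
  12. access F: MISS, evict R. Cache (LRU->MRU): [Q F]
  13. access J: MISS, evict Q. Cache (LRU->MRU): [F J]
  14. access I: MISS, evict F. Cache (LRU->MRU): [J I]
  15. access J: HIT. Cache (LRU->MRU): [I J]
  16. access J: HIT. Cache (LRU->MRU): [I J]
  17. access F: MISS, evict I. Cache (LRU->MRU): [J F]
  18. access D: MISS, evict J. Cache (LRU->MRU): [F D]
  19. access I: MISS, evict F. Cache (LRU->MRU): [D I]
  20. access T: MISS, evict D. Cache (LRU->MRU): [I T]
  21. access J: MISS, evict I. Cache (LRU->MRU): [T J]
  22. access T: HIT. Cache (LRU->MRU): [J T]
  23. access T: HIT. Cache (LRU->MRU): [J T]
  24. access I: MISS, evict J. Cache (LRU->MRU): [T I]
  25. access I: HIT. Cache (LRU->MRU): [T I]
  26. access J: MISS, evict T. Cache (LRU->MRU): [I J]
  27. access T: MISS, evict I. Cache (LRU->MRU): [J T]
  28. access R: MISS, evict J. Cache (LRU->MRU): [T R]
  29. access T: HIT. Cache (LRU->MRU): [R T]
  30. access T: HIT. Cache (LRU->MRU): [R T]
  31. access R: HIT. Cache (LRU->MRU): [T R]
Total: 10 hits, 21 misses, 19 evictions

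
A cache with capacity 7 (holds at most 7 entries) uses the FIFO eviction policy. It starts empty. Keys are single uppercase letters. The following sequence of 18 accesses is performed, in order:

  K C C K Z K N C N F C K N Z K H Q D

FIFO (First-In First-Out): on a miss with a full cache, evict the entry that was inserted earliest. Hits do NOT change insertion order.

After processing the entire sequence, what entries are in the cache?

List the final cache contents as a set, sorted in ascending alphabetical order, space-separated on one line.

Answer: C D F H N Q Z

Derivation:
FIFO simulation (capacity=7):
  1. access K: MISS. Cache (old->new): [K]
  2. access C: MISS. Cache (old->new): [K C]
  3. access C: HIT. Cache (old->new): [K C]
  4. access K: HIT. Cache (old->new): [K C]
  5. access Z: MISS. Cache (old->new): [K C Z]
  6. access K: HIT. Cache (old->new): [K C Z]
  7. access N: MISS. Cache (old->new): [K C Z N]
  8. access C: HIT. Cache (old->new): [K C Z N]
  9. access N: HIT. Cache (old->new): [K C Z N]
  10. access F: MISS. Cache (old->new): [K C Z N F]
  11. access C: HIT. Cache (old->new): [K C Z N F]
  12. access K: HIT. Cache (old->new): [K C Z N F]
  13. access N: HIT. Cache (old->new): [K C Z N F]
  14. access Z: HIT. Cache (old->new): [K C Z N F]
  15. access K: HIT. Cache (old->new): [K C Z N F]
  16. access H: MISS. Cache (old->new): [K C Z N F H]
  17. access Q: MISS. Cache (old->new): [K C Z N F H Q]
  18. access D: MISS, evict K. Cache (old->new): [C Z N F H Q D]
Total: 10 hits, 8 misses, 1 evictions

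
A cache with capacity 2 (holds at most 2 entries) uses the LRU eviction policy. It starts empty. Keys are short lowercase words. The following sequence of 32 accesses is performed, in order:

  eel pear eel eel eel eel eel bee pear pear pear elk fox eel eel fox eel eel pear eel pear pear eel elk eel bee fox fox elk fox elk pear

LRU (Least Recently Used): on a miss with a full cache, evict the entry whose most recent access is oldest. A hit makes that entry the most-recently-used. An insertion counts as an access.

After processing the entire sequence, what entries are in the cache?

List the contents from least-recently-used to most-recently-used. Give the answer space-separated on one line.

LRU simulation (capacity=2):
  1. access eel: MISS. Cache (LRU->MRU): [eel]
  2. access pear: MISS. Cache (LRU->MRU): [eel pear]
  3. access eel: HIT. Cache (LRU->MRU): [pear eel]
  4. access eel: HIT. Cache (LRU->MRU): [pear eel]
  5. access eel: HIT. Cache (LRU->MRU): [pear eel]
  6. access eel: HIT. Cache (LRU->MRU): [pear eel]
  7. access eel: HIT. Cache (LRU->MRU): [pear eel]
  8. access bee: MISS, evict pear. Cache (LRU->MRU): [eel bee]
  9. access pear: MISS, evict eel. Cache (LRU->MRU): [bee pear]
  10. access pear: HIT. Cache (LRU->MRU): [bee pear]
  11. access pear: HIT. Cache (LRU->MRU): [bee pear]
  12. access elk: MISS, evict bee. Cache (LRU->MRU): [pear elk]
  13. access fox: MISS, evict pear. Cache (LRU->MRU): [elk fox]
  14. access eel: MISS, evict elk. Cache (LRU->MRU): [fox eel]
  15. access eel: HIT. Cache (LRU->MRU): [fox eel]
  16. access fox: HIT. Cache (LRU->MRU): [eel fox]
  17. access eel: HIT. Cache (LRU->MRU): [fox eel]
  18. access eel: HIT. Cache (LRU->MRU): [fox eel]
  19. access pear: MISS, evict fox. Cache (LRU->MRU): [eel pear]
  20. access eel: HIT. Cache (LRU->MRU): [pear eel]
  21. access pear: HIT. Cache (LRU->MRU): [eel pear]
  22. access pear: HIT. Cache (LRU->MRU): [eel pear]
  23. access eel: HIT. Cache (LRU->MRU): [pear eel]
  24. access elk: MISS, evict pear. Cache (LRU->MRU): [eel elk]
  25. access eel: HIT. Cache (LRU->MRU): [elk eel]
  26. access bee: MISS, evict elk. Cache (LRU->MRU): [eel bee]
  27. access fox: MISS, evict eel. Cache (LRU->MRU): [bee fox]
  28. access fox: HIT. Cache (LRU->MRU): [bee fox]
  29. access elk: MISS, evict bee. Cache (LRU->MRU): [fox elk]
  30. access fox: HIT. Cache (LRU->MRU): [elk fox]
  31. access elk: HIT. Cache (LRU->MRU): [fox elk]
  32. access pear: MISS, evict fox. Cache (LRU->MRU): [elk pear]
Total: 19 hits, 13 misses, 11 evictions

Answer: elk pear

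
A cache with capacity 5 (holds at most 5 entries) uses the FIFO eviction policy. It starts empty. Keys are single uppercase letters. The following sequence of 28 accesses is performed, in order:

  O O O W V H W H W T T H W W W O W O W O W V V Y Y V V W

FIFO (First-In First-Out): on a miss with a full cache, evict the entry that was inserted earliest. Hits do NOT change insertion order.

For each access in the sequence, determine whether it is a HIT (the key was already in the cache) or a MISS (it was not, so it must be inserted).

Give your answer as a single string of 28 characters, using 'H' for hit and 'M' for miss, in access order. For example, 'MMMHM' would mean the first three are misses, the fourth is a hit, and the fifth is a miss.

FIFO simulation (capacity=5):
  1. access O: MISS. Cache (old->new): [O]
  2. access O: HIT. Cache (old->new): [O]
  3. access O: HIT. Cache (old->new): [O]
  4. access W: MISS. Cache (old->new): [O W]
  5. access V: MISS. Cache (old->new): [O W V]
  6. access H: MISS. Cache (old->new): [O W V H]
  7. access W: HIT. Cache (old->new): [O W V H]
  8. access H: HIT. Cache (old->new): [O W V H]
  9. access W: HIT. Cache (old->new): [O W V H]
  10. access T: MISS. Cache (old->new): [O W V H T]
  11. access T: HIT. Cache (old->new): [O W V H T]
  12. access H: HIT. Cache (old->new): [O W V H T]
  13. access W: HIT. Cache (old->new): [O W V H T]
  14. access W: HIT. Cache (old->new): [O W V H T]
  15. access W: HIT. Cache (old->new): [O W V H T]
  16. access O: HIT. Cache (old->new): [O W V H T]
  17. access W: HIT. Cache (old->new): [O W V H T]
  18. access O: HIT. Cache (old->new): [O W V H T]
  19. access W: HIT. Cache (old->new): [O W V H T]
  20. access O: HIT. Cache (old->new): [O W V H T]
  21. access W: HIT. Cache (old->new): [O W V H T]
  22. access V: HIT. Cache (old->new): [O W V H T]
  23. access V: HIT. Cache (old->new): [O W V H T]
  24. access Y: MISS, evict O. Cache (old->new): [W V H T Y]
  25. access Y: HIT. Cache (old->new): [W V H T Y]
  26. access V: HIT. Cache (old->new): [W V H T Y]
  27. access V: HIT. Cache (old->new): [W V H T Y]
  28. access W: HIT. Cache (old->new): [W V H T Y]
Total: 22 hits, 6 misses, 1 evictions

Answer: MHHMMMHHHMHHHHHHHHHHHHHMHHHH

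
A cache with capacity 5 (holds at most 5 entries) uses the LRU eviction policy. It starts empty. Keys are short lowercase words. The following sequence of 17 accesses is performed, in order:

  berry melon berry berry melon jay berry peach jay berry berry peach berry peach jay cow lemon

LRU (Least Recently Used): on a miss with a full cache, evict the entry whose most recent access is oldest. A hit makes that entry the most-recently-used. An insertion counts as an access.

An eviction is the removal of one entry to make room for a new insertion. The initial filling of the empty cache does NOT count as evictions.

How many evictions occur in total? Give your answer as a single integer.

Answer: 1

Derivation:
LRU simulation (capacity=5):
  1. access berry: MISS. Cache (LRU->MRU): [berry]
  2. access melon: MISS. Cache (LRU->MRU): [berry melon]
  3. access berry: HIT. Cache (LRU->MRU): [melon berry]
  4. access berry: HIT. Cache (LRU->MRU): [melon berry]
  5. access melon: HIT. Cache (LRU->MRU): [berry melon]
  6. access jay: MISS. Cache (LRU->MRU): [berry melon jay]
  7. access berry: HIT. Cache (LRU->MRU): [melon jay berry]
  8. access peach: MISS. Cache (LRU->MRU): [melon jay berry peach]
  9. access jay: HIT. Cache (LRU->MRU): [melon berry peach jay]
  10. access berry: HIT. Cache (LRU->MRU): [melon peach jay berry]
  11. access berry: HIT. Cache (LRU->MRU): [melon peach jay berry]
  12. access peach: HIT. Cache (LRU->MRU): [melon jay berry peach]
  13. access berry: HIT. Cache (LRU->MRU): [melon jay peach berry]
  14. access peach: HIT. Cache (LRU->MRU): [melon jay berry peach]
  15. access jay: HIT. Cache (LRU->MRU): [melon berry peach jay]
  16. access cow: MISS. Cache (LRU->MRU): [melon berry peach jay cow]
  17. access lemon: MISS, evict melon. Cache (LRU->MRU): [berry peach jay cow lemon]
Total: 11 hits, 6 misses, 1 evictions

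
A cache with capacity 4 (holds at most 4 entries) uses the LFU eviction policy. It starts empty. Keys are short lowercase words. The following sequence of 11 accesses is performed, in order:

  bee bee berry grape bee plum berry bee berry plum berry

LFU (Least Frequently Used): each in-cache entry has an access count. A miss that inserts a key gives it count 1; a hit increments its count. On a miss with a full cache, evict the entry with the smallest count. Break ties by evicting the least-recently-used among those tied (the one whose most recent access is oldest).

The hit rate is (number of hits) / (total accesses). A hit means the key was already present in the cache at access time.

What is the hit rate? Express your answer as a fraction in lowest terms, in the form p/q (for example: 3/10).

LFU simulation (capacity=4):
  1. access bee: MISS. Cache: [bee(c=1)]
  2. access bee: HIT, count now 2. Cache: [bee(c=2)]
  3. access berry: MISS. Cache: [berry(c=1) bee(c=2)]
  4. access grape: MISS. Cache: [berry(c=1) grape(c=1) bee(c=2)]
  5. access bee: HIT, count now 3. Cache: [berry(c=1) grape(c=1) bee(c=3)]
  6. access plum: MISS. Cache: [berry(c=1) grape(c=1) plum(c=1) bee(c=3)]
  7. access berry: HIT, count now 2. Cache: [grape(c=1) plum(c=1) berry(c=2) bee(c=3)]
  8. access bee: HIT, count now 4. Cache: [grape(c=1) plum(c=1) berry(c=2) bee(c=4)]
  9. access berry: HIT, count now 3. Cache: [grape(c=1) plum(c=1) berry(c=3) bee(c=4)]
  10. access plum: HIT, count now 2. Cache: [grape(c=1) plum(c=2) berry(c=3) bee(c=4)]
  11. access berry: HIT, count now 4. Cache: [grape(c=1) plum(c=2) bee(c=4) berry(c=4)]
Total: 7 hits, 4 misses, 0 evictions

Hit rate = 7/11

Answer: 7/11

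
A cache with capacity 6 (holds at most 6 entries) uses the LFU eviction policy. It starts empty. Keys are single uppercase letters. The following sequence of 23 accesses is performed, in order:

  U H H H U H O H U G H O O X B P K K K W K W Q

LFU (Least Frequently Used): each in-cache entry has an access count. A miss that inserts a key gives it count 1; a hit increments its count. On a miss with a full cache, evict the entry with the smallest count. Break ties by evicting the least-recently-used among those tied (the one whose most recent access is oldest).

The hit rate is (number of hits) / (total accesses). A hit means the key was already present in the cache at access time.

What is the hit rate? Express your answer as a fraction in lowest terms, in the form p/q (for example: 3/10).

Answer: 13/23

Derivation:
LFU simulation (capacity=6):
  1. access U: MISS. Cache: [U(c=1)]
  2. access H: MISS. Cache: [U(c=1) H(c=1)]
  3. access H: HIT, count now 2. Cache: [U(c=1) H(c=2)]
  4. access H: HIT, count now 3. Cache: [U(c=1) H(c=3)]
  5. access U: HIT, count now 2. Cache: [U(c=2) H(c=3)]
  6. access H: HIT, count now 4. Cache: [U(c=2) H(c=4)]
  7. access O: MISS. Cache: [O(c=1) U(c=2) H(c=4)]
  8. access H: HIT, count now 5. Cache: [O(c=1) U(c=2) H(c=5)]
  9. access U: HIT, count now 3. Cache: [O(c=1) U(c=3) H(c=5)]
  10. access G: MISS. Cache: [O(c=1) G(c=1) U(c=3) H(c=5)]
  11. access H: HIT, count now 6. Cache: [O(c=1) G(c=1) U(c=3) H(c=6)]
  12. access O: HIT, count now 2. Cache: [G(c=1) O(c=2) U(c=3) H(c=6)]
  13. access O: HIT, count now 3. Cache: [G(c=1) U(c=3) O(c=3) H(c=6)]
  14. access X: MISS. Cache: [G(c=1) X(c=1) U(c=3) O(c=3) H(c=6)]
  15. access B: MISS. Cache: [G(c=1) X(c=1) B(c=1) U(c=3) O(c=3) H(c=6)]
  16. access P: MISS, evict G(c=1). Cache: [X(c=1) B(c=1) P(c=1) U(c=3) O(c=3) H(c=6)]
  17. access K: MISS, evict X(c=1). Cache: [B(c=1) P(c=1) K(c=1) U(c=3) O(c=3) H(c=6)]
  18. access K: HIT, count now 2. Cache: [B(c=1) P(c=1) K(c=2) U(c=3) O(c=3) H(c=6)]
  19. access K: HIT, count now 3. Cache: [B(c=1) P(c=1) U(c=3) O(c=3) K(c=3) H(c=6)]
  20. access W: MISS, evict B(c=1). Cache: [P(c=1) W(c=1) U(c=3) O(c=3) K(c=3) H(c=6)]
  21. access K: HIT, count now 4. Cache: [P(c=1) W(c=1) U(c=3) O(c=3) K(c=4) H(c=6)]
  22. access W: HIT, count now 2. Cache: [P(c=1) W(c=2) U(c=3) O(c=3) K(c=4) H(c=6)]
  23. access Q: MISS, evict P(c=1). Cache: [Q(c=1) W(c=2) U(c=3) O(c=3) K(c=4) H(c=6)]
Total: 13 hits, 10 misses, 4 evictions

Hit rate = 13/23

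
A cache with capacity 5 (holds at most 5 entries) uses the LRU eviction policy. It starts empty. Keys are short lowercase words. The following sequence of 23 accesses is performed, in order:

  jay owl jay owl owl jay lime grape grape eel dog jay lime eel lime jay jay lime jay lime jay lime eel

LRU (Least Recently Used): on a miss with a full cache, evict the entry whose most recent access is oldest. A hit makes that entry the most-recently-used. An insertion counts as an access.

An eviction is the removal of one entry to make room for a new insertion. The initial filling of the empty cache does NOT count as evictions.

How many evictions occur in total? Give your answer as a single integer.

LRU simulation (capacity=5):
  1. access jay: MISS. Cache (LRU->MRU): [jay]
  2. access owl: MISS. Cache (LRU->MRU): [jay owl]
  3. access jay: HIT. Cache (LRU->MRU): [owl jay]
  4. access owl: HIT. Cache (LRU->MRU): [jay owl]
  5. access owl: HIT. Cache (LRU->MRU): [jay owl]
  6. access jay: HIT. Cache (LRU->MRU): [owl jay]
  7. access lime: MISS. Cache (LRU->MRU): [owl jay lime]
  8. access grape: MISS. Cache (LRU->MRU): [owl jay lime grape]
  9. access grape: HIT. Cache (LRU->MRU): [owl jay lime grape]
  10. access eel: MISS. Cache (LRU->MRU): [owl jay lime grape eel]
  11. access dog: MISS, evict owl. Cache (LRU->MRU): [jay lime grape eel dog]
  12. access jay: HIT. Cache (LRU->MRU): [lime grape eel dog jay]
  13. access lime: HIT. Cache (LRU->MRU): [grape eel dog jay lime]
  14. access eel: HIT. Cache (LRU->MRU): [grape dog jay lime eel]
  15. access lime: HIT. Cache (LRU->MRU): [grape dog jay eel lime]
  16. access jay: HIT. Cache (LRU->MRU): [grape dog eel lime jay]
  17. access jay: HIT. Cache (LRU->MRU): [grape dog eel lime jay]
  18. access lime: HIT. Cache (LRU->MRU): [grape dog eel jay lime]
  19. access jay: HIT. Cache (LRU->MRU): [grape dog eel lime jay]
  20. access lime: HIT. Cache (LRU->MRU): [grape dog eel jay lime]
  21. access jay: HIT. Cache (LRU->MRU): [grape dog eel lime jay]
  22. access lime: HIT. Cache (LRU->MRU): [grape dog eel jay lime]
  23. access eel: HIT. Cache (LRU->MRU): [grape dog jay lime eel]
Total: 17 hits, 6 misses, 1 evictions

Answer: 1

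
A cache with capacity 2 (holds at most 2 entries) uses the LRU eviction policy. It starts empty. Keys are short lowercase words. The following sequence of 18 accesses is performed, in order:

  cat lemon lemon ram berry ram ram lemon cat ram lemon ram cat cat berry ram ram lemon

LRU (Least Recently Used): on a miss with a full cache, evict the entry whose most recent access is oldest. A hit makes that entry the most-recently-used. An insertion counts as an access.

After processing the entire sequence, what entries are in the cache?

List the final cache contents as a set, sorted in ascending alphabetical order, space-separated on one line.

Answer: lemon ram

Derivation:
LRU simulation (capacity=2):
  1. access cat: MISS. Cache (LRU->MRU): [cat]
  2. access lemon: MISS. Cache (LRU->MRU): [cat lemon]
  3. access lemon: HIT. Cache (LRU->MRU): [cat lemon]
  4. access ram: MISS, evict cat. Cache (LRU->MRU): [lemon ram]
  5. access berry: MISS, evict lemon. Cache (LRU->MRU): [ram berry]
  6. access ram: HIT. Cache (LRU->MRU): [berry ram]
  7. access ram: HIT. Cache (LRU->MRU): [berry ram]
  8. access lemon: MISS, evict berry. Cache (LRU->MRU): [ram lemon]
  9. access cat: MISS, evict ram. Cache (LRU->MRU): [lemon cat]
  10. access ram: MISS, evict lemon. Cache (LRU->MRU): [cat ram]
  11. access lemon: MISS, evict cat. Cache (LRU->MRU): [ram lemon]
  12. access ram: HIT. Cache (LRU->MRU): [lemon ram]
  13. access cat: MISS, evict lemon. Cache (LRU->MRU): [ram cat]
  14. access cat: HIT. Cache (LRU->MRU): [ram cat]
  15. access berry: MISS, evict ram. Cache (LRU->MRU): [cat berry]
  16. access ram: MISS, evict cat. Cache (LRU->MRU): [berry ram]
  17. access ram: HIT. Cache (LRU->MRU): [berry ram]
  18. access lemon: MISS, evict berry. Cache (LRU->MRU): [ram lemon]
Total: 6 hits, 12 misses, 10 evictions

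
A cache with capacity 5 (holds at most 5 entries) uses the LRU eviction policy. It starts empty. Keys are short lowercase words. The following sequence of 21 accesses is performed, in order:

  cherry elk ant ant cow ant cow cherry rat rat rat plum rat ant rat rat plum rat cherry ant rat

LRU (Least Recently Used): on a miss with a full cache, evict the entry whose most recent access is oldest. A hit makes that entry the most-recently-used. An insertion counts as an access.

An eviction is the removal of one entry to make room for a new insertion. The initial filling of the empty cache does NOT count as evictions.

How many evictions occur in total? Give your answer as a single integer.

LRU simulation (capacity=5):
  1. access cherry: MISS. Cache (LRU->MRU): [cherry]
  2. access elk: MISS. Cache (LRU->MRU): [cherry elk]
  3. access ant: MISS. Cache (LRU->MRU): [cherry elk ant]
  4. access ant: HIT. Cache (LRU->MRU): [cherry elk ant]
  5. access cow: MISS. Cache (LRU->MRU): [cherry elk ant cow]
  6. access ant: HIT. Cache (LRU->MRU): [cherry elk cow ant]
  7. access cow: HIT. Cache (LRU->MRU): [cherry elk ant cow]
  8. access cherry: HIT. Cache (LRU->MRU): [elk ant cow cherry]
  9. access rat: MISS. Cache (LRU->MRU): [elk ant cow cherry rat]
  10. access rat: HIT. Cache (LRU->MRU): [elk ant cow cherry rat]
  11. access rat: HIT. Cache (LRU->MRU): [elk ant cow cherry rat]
  12. access plum: MISS, evict elk. Cache (LRU->MRU): [ant cow cherry rat plum]
  13. access rat: HIT. Cache (LRU->MRU): [ant cow cherry plum rat]
  14. access ant: HIT. Cache (LRU->MRU): [cow cherry plum rat ant]
  15. access rat: HIT. Cache (LRU->MRU): [cow cherry plum ant rat]
  16. access rat: HIT. Cache (LRU->MRU): [cow cherry plum ant rat]
  17. access plum: HIT. Cache (LRU->MRU): [cow cherry ant rat plum]
  18. access rat: HIT. Cache (LRU->MRU): [cow cherry ant plum rat]
  19. access cherry: HIT. Cache (LRU->MRU): [cow ant plum rat cherry]
  20. access ant: HIT. Cache (LRU->MRU): [cow plum rat cherry ant]
  21. access rat: HIT. Cache (LRU->MRU): [cow plum cherry ant rat]
Total: 15 hits, 6 misses, 1 evictions

Answer: 1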